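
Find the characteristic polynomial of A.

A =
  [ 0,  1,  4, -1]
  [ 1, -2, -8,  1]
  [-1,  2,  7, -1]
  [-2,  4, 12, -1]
x^4 - 4*x^3 + 6*x^2 - 4*x + 1

Expanding det(x·I − A) (e.g. by cofactor expansion or by noting that A is similar to its Jordan form J, which has the same characteristic polynomial as A) gives
  χ_A(x) = x^4 - 4*x^3 + 6*x^2 - 4*x + 1
which factors as (x - 1)^4. The eigenvalues (with algebraic multiplicities) are λ = 1 with multiplicity 4.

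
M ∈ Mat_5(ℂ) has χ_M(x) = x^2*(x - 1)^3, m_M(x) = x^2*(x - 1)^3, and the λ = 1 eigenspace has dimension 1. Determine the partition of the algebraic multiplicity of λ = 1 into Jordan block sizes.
Block sizes for λ = 1: [3]

Step 1 — from the characteristic polynomial, algebraic multiplicity of λ = 1 is 3. From dim ker(M − (1)·I) = 1, there are exactly 1 Jordan blocks for λ = 1.
Step 2 — from the minimal polynomial, the factor (x − 1)^3 tells us the largest block for λ = 1 has size 3.
Step 3 — with total size 3, 1 blocks, and largest block 3, the block sizes (in nonincreasing order) are [3].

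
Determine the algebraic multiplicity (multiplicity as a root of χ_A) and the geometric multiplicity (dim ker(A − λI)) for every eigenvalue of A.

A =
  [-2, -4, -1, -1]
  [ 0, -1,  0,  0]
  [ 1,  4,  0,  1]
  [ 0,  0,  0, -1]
λ = -1: alg = 4, geom = 3

Step 1 — factor the characteristic polynomial to read off the algebraic multiplicities:
  χ_A(x) = (x + 1)^4

Step 2 — compute geometric multiplicities via the rank-nullity identity g(λ) = n − rank(A − λI):
  rank(A − (-1)·I) = 1, so dim ker(A − (-1)·I) = n − 1 = 3

Summary:
  λ = -1: algebraic multiplicity = 4, geometric multiplicity = 3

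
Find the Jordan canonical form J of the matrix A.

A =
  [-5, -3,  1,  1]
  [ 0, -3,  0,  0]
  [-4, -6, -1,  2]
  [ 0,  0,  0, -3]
J_2(-3) ⊕ J_1(-3) ⊕ J_1(-3)

The characteristic polynomial is
  det(x·I − A) = x^4 + 12*x^3 + 54*x^2 + 108*x + 81 = (x + 3)^4

Eigenvalues and multiplicities (the geometric multiplicity of λ is n − rank(A − λI), which equals the number of Jordan blocks for λ):
  λ = -3: algebraic multiplicity = 4, geometric multiplicity = 3

Determining the block sizes for each eigenvalue:
  λ = -3: 3 blocks summing to 4 forces exactly one block of size 2 and the rest size 1 → block sizes [2, 1, 1]

Assembling the blocks gives a Jordan form
J =
  [-3,  1,  0,  0]
  [ 0, -3,  0,  0]
  [ 0,  0, -3,  0]
  [ 0,  0,  0, -3]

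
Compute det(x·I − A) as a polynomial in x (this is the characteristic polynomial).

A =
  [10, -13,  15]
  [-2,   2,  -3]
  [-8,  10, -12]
x^3

Expanding det(x·I − A) (e.g. by cofactor expansion or by noting that A is similar to its Jordan form J, which has the same characteristic polynomial as A) gives
  χ_A(x) = x^3
which factors as x^3. The eigenvalues (with algebraic multiplicities) are λ = 0 with multiplicity 3.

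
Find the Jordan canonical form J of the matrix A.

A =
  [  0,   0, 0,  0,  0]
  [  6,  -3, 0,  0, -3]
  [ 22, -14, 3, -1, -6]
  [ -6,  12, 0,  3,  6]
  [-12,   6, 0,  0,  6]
J_1(0) ⊕ J_1(0) ⊕ J_2(3) ⊕ J_1(3)

The characteristic polynomial is
  det(x·I − A) = x^5 - 9*x^4 + 27*x^3 - 27*x^2 = x^2*(x - 3)^3

Eigenvalues and multiplicities (the geometric multiplicity of λ is n − rank(A − λI), which equals the number of Jordan blocks for λ):
  λ = 0: algebraic multiplicity = 2, geometric multiplicity = 2
  λ = 3: algebraic multiplicity = 3, geometric multiplicity = 2

Determining the block sizes for each eigenvalue:
  λ = 0: gm = am = 2, so every block has size 1 → block sizes [1, 1]
  λ = 3: 2 blocks summing to 3 forces exactly one block of size 2 and the rest size 1 → block sizes [2, 1]

Assembling the blocks gives a Jordan form
J =
  [0, 0, 0, 0, 0]
  [0, 0, 0, 0, 0]
  [0, 0, 3, 1, 0]
  [0, 0, 0, 3, 0]
  [0, 0, 0, 0, 3]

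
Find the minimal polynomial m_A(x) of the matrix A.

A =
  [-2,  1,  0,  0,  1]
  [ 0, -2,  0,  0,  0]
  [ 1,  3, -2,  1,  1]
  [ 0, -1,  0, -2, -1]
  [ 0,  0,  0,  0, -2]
x^2 + 4*x + 4

The characteristic polynomial is χ_A(x) = (x + 2)^5, so the eigenvalues are known. The minimal polynomial is
  m_A(x) = Π_λ (x − λ)^{k_λ}
where k_λ is the size of the *largest* Jordan block for λ (equivalently, the smallest k with (A − λI)^k v = 0 for every generalised eigenvector v of λ).

  λ = -2: largest Jordan block has size 2, contributing (x + 2)^2

So m_A(x) = (x + 2)^2 = x^2 + 4*x + 4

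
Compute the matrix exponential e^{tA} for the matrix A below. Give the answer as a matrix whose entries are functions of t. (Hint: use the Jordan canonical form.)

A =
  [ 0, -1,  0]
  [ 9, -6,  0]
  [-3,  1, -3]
e^{tA} =
  [3*t*exp(-3*t) + exp(-3*t), -t*exp(-3*t), 0]
  [9*t*exp(-3*t), -3*t*exp(-3*t) + exp(-3*t), 0]
  [-3*t*exp(-3*t), t*exp(-3*t), exp(-3*t)]

Strategy: write A = P · J · P⁻¹ where J is a Jordan canonical form, so e^{tA} = P · e^{tJ} · P⁻¹, and e^{tJ} can be computed block-by-block.

A has Jordan form
J =
  [-3,  1,  0]
  [ 0, -3,  0]
  [ 0,  0, -3]
(up to reordering of blocks).

Per-block formulas:
  For a 2×2 Jordan block J_2(-3): exp(t · J_2(-3)) = e^(-3t)·(I + t·N), where N is the 2×2 nilpotent shift.
  For a 1×1 block at λ = -3: exp(t · [-3]) = [e^(-3t)].

After assembling e^{tJ} and conjugating by P, we get:

e^{tA} =
  [3*t*exp(-3*t) + exp(-3*t), -t*exp(-3*t), 0]
  [9*t*exp(-3*t), -3*t*exp(-3*t) + exp(-3*t), 0]
  [-3*t*exp(-3*t), t*exp(-3*t), exp(-3*t)]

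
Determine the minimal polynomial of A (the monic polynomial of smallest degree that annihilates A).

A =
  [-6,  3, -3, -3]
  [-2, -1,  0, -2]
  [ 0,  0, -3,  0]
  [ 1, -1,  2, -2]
x^3 + 9*x^2 + 27*x + 27

The characteristic polynomial is χ_A(x) = (x + 3)^4, so the eigenvalues are known. The minimal polynomial is
  m_A(x) = Π_λ (x − λ)^{k_λ}
where k_λ is the size of the *largest* Jordan block for λ (equivalently, the smallest k with (A − λI)^k v = 0 for every generalised eigenvector v of λ).

  λ = -3: largest Jordan block has size 3, contributing (x + 3)^3

So m_A(x) = (x + 3)^3 = x^3 + 9*x^2 + 27*x + 27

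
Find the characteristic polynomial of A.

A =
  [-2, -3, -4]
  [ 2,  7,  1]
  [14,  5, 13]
x^3 - 18*x^2 + 108*x - 216

Expanding det(x·I − A) (e.g. by cofactor expansion or by noting that A is similar to its Jordan form J, which has the same characteristic polynomial as A) gives
  χ_A(x) = x^3 - 18*x^2 + 108*x - 216
which factors as (x - 6)^3. The eigenvalues (with algebraic multiplicities) are λ = 6 with multiplicity 3.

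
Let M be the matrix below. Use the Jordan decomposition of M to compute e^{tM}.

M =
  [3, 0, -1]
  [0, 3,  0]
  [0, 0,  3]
e^{tM} =
  [exp(3*t), 0, -t*exp(3*t)]
  [0, exp(3*t), 0]
  [0, 0, exp(3*t)]

Strategy: write M = P · J · P⁻¹ where J is a Jordan canonical form, so e^{tM} = P · e^{tJ} · P⁻¹, and e^{tJ} can be computed block-by-block.

M has Jordan form
J =
  [3, 1, 0]
  [0, 3, 0]
  [0, 0, 3]
(up to reordering of blocks).

Per-block formulas:
  For a 1×1 block at λ = 3: exp(t · [3]) = [e^(3t)].
  For a 2×2 Jordan block J_2(3): exp(t · J_2(3)) = e^(3t)·(I + t·N), where N is the 2×2 nilpotent shift.

After assembling e^{tJ} and conjugating by P, we get:

e^{tM} =
  [exp(3*t), 0, -t*exp(3*t)]
  [0, exp(3*t), 0]
  [0, 0, exp(3*t)]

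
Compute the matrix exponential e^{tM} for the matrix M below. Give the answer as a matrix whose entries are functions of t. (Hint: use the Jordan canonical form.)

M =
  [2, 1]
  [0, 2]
e^{tM} =
  [exp(2*t), t*exp(2*t)]
  [0, exp(2*t)]

Strategy: write M = P · J · P⁻¹ where J is a Jordan canonical form, so e^{tM} = P · e^{tJ} · P⁻¹, and e^{tJ} can be computed block-by-block.

M has Jordan form
J =
  [2, 1]
  [0, 2]
(up to reordering of blocks).

Per-block formulas:
  For a 2×2 Jordan block J_2(2): exp(t · J_2(2)) = e^(2t)·(I + t·N), where N is the 2×2 nilpotent shift.

After assembling e^{tJ} and conjugating by P, we get:

e^{tM} =
  [exp(2*t), t*exp(2*t)]
  [0, exp(2*t)]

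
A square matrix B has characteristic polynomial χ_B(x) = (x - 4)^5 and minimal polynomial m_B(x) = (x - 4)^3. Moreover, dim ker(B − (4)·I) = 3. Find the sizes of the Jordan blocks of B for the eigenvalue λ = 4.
Block sizes for λ = 4: [3, 1, 1]

Step 1 — from the characteristic polynomial, algebraic multiplicity of λ = 4 is 5. From dim ker(B − (4)·I) = 3, there are exactly 3 Jordan blocks for λ = 4.
Step 2 — from the minimal polynomial, the factor (x − 4)^3 tells us the largest block for λ = 4 has size 3.
Step 3 — with total size 5, 3 blocks, and largest block 3, the block sizes (in nonincreasing order) are [3, 1, 1].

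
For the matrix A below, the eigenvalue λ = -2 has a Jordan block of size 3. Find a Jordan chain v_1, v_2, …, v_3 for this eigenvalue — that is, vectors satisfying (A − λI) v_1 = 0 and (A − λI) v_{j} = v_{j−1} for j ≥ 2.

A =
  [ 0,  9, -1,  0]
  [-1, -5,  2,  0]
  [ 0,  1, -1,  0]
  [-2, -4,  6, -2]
A Jordan chain for λ = -2 of length 3:
v_1 = (-5, 1, -1, 0)ᵀ
v_2 = (2, -1, 0, -2)ᵀ
v_3 = (1, 0, 0, 0)ᵀ

Let N = A − (-2)·I. We want v_3 with N^3 v_3 = 0 but N^2 v_3 ≠ 0; then v_{j-1} := N · v_j for j = 3, …, 2.

Pick v_3 = (1, 0, 0, 0)ᵀ.
Then v_2 = N · v_3 = (2, -1, 0, -2)ᵀ.
Then v_1 = N · v_2 = (-5, 1, -1, 0)ᵀ.

Sanity check: (A − (-2)·I) v_1 = (0, 0, 0, 0)ᵀ = 0. ✓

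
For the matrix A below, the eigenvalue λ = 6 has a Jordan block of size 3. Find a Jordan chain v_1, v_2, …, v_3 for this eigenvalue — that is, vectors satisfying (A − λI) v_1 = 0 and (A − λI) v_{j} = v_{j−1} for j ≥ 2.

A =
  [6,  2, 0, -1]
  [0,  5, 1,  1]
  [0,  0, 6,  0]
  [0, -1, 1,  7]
A Jordan chain for λ = 6 of length 3:
v_1 = (-1, 0, 0, 0)ᵀ
v_2 = (2, -1, 0, -1)ᵀ
v_3 = (0, 1, 0, 0)ᵀ

Let N = A − (6)·I. We want v_3 with N^3 v_3 = 0 but N^2 v_3 ≠ 0; then v_{j-1} := N · v_j for j = 3, …, 2.

Pick v_3 = (0, 1, 0, 0)ᵀ.
Then v_2 = N · v_3 = (2, -1, 0, -1)ᵀ.
Then v_1 = N · v_2 = (-1, 0, 0, 0)ᵀ.

Sanity check: (A − (6)·I) v_1 = (0, 0, 0, 0)ᵀ = 0. ✓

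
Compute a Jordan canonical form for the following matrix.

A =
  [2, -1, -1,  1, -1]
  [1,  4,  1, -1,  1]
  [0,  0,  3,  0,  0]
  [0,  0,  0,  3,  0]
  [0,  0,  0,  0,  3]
J_2(3) ⊕ J_1(3) ⊕ J_1(3) ⊕ J_1(3)

The characteristic polynomial is
  det(x·I − A) = x^5 - 15*x^4 + 90*x^3 - 270*x^2 + 405*x - 243 = (x - 3)^5

Eigenvalues and multiplicities (the geometric multiplicity of λ is n − rank(A − λI), which equals the number of Jordan blocks for λ):
  λ = 3: algebraic multiplicity = 5, geometric multiplicity = 4

Determining the block sizes for each eigenvalue:
  λ = 3: 4 blocks summing to 5 forces exactly one block of size 2 and the rest size 1 → block sizes [2, 1, 1, 1]

Assembling the blocks gives a Jordan form
J =
  [3, 1, 0, 0, 0]
  [0, 3, 0, 0, 0]
  [0, 0, 3, 0, 0]
  [0, 0, 0, 3, 0]
  [0, 0, 0, 0, 3]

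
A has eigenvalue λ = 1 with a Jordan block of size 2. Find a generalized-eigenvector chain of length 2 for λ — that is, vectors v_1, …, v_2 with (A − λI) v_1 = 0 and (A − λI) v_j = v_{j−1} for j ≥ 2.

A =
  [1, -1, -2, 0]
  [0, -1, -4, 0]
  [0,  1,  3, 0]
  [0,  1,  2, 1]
A Jordan chain for λ = 1 of length 2:
v_1 = (-1, -2, 1, 1)ᵀ
v_2 = (0, 1, 0, 0)ᵀ

Let N = A − (1)·I. We want v_2 with N^2 v_2 = 0 but N^1 v_2 ≠ 0; then v_{j-1} := N · v_j for j = 2, …, 2.

Pick v_2 = (0, 1, 0, 0)ᵀ.
Then v_1 = N · v_2 = (-1, -2, 1, 1)ᵀ.

Sanity check: (A − (1)·I) v_1 = (0, 0, 0, 0)ᵀ = 0. ✓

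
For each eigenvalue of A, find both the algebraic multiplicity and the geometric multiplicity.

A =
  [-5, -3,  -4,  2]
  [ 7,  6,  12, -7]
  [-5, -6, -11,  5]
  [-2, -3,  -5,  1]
λ = -3: alg = 1, geom = 1; λ = -2: alg = 3, geom = 1

Step 1 — factor the characteristic polynomial to read off the algebraic multiplicities:
  χ_A(x) = (x + 2)^3*(x + 3)

Step 2 — compute geometric multiplicities via the rank-nullity identity g(λ) = n − rank(A − λI):
  rank(A − (-3)·I) = 3, so dim ker(A − (-3)·I) = n − 3 = 1
  rank(A − (-2)·I) = 3, so dim ker(A − (-2)·I) = n − 3 = 1

Summary:
  λ = -3: algebraic multiplicity = 1, geometric multiplicity = 1
  λ = -2: algebraic multiplicity = 3, geometric multiplicity = 1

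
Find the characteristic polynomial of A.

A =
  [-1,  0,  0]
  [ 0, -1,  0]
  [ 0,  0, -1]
x^3 + 3*x^2 + 3*x + 1

Expanding det(x·I − A) (e.g. by cofactor expansion or by noting that A is similar to its Jordan form J, which has the same characteristic polynomial as A) gives
  χ_A(x) = x^3 + 3*x^2 + 3*x + 1
which factors as (x + 1)^3. The eigenvalues (with algebraic multiplicities) are λ = -1 with multiplicity 3.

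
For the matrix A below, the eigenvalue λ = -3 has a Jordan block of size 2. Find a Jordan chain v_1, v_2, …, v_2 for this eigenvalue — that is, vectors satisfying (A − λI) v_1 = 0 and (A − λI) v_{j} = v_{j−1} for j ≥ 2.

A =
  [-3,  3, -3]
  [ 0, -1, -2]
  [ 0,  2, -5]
A Jordan chain for λ = -3 of length 2:
v_1 = (3, 2, 2)ᵀ
v_2 = (0, 1, 0)ᵀ

Let N = A − (-3)·I. We want v_2 with N^2 v_2 = 0 but N^1 v_2 ≠ 0; then v_{j-1} := N · v_j for j = 2, …, 2.

Pick v_2 = (0, 1, 0)ᵀ.
Then v_1 = N · v_2 = (3, 2, 2)ᵀ.

Sanity check: (A − (-3)·I) v_1 = (0, 0, 0)ᵀ = 0. ✓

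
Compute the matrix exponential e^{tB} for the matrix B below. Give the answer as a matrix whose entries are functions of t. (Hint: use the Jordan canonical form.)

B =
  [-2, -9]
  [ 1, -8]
e^{tB} =
  [3*t*exp(-5*t) + exp(-5*t), -9*t*exp(-5*t)]
  [t*exp(-5*t), -3*t*exp(-5*t) + exp(-5*t)]

Strategy: write B = P · J · P⁻¹ where J is a Jordan canonical form, so e^{tB} = P · e^{tJ} · P⁻¹, and e^{tJ} can be computed block-by-block.

B has Jordan form
J =
  [-5,  1]
  [ 0, -5]
(up to reordering of blocks).

Per-block formulas:
  For a 2×2 Jordan block J_2(-5): exp(t · J_2(-5)) = e^(-5t)·(I + t·N), where N is the 2×2 nilpotent shift.

After assembling e^{tJ} and conjugating by P, we get:

e^{tB} =
  [3*t*exp(-5*t) + exp(-5*t), -9*t*exp(-5*t)]
  [t*exp(-5*t), -3*t*exp(-5*t) + exp(-5*t)]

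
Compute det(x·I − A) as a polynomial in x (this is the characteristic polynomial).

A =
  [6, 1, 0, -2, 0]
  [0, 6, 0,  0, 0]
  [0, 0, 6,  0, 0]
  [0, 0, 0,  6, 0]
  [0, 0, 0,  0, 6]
x^5 - 30*x^4 + 360*x^3 - 2160*x^2 + 6480*x - 7776

Expanding det(x·I − A) (e.g. by cofactor expansion or by noting that A is similar to its Jordan form J, which has the same characteristic polynomial as A) gives
  χ_A(x) = x^5 - 30*x^4 + 360*x^3 - 2160*x^2 + 6480*x - 7776
which factors as (x - 6)^5. The eigenvalues (with algebraic multiplicities) are λ = 6 with multiplicity 5.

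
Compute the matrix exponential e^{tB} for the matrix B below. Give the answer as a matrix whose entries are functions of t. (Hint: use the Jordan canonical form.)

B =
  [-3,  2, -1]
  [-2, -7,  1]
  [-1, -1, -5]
e^{tB} =
  [t^2*exp(-5*t)/2 + 2*t*exp(-5*t) + exp(-5*t), t^2*exp(-5*t)/2 + 2*t*exp(-5*t), -t*exp(-5*t)]
  [-t^2*exp(-5*t)/2 - 2*t*exp(-5*t), -t^2*exp(-5*t)/2 - 2*t*exp(-5*t) + exp(-5*t), t*exp(-5*t)]
  [-t*exp(-5*t), -t*exp(-5*t), exp(-5*t)]

Strategy: write B = P · J · P⁻¹ where J is a Jordan canonical form, so e^{tB} = P · e^{tJ} · P⁻¹, and e^{tJ} can be computed block-by-block.

B has Jordan form
J =
  [-5,  1,  0]
  [ 0, -5,  1]
  [ 0,  0, -5]
(up to reordering of blocks).

Per-block formulas:
  For a 3×3 Jordan block J_3(-5): exp(t · J_3(-5)) = e^(-5t)·(I + t·N + (t^2/2)·N^2), where N is the 3×3 nilpotent shift.

After assembling e^{tJ} and conjugating by P, we get:

e^{tB} =
  [t^2*exp(-5*t)/2 + 2*t*exp(-5*t) + exp(-5*t), t^2*exp(-5*t)/2 + 2*t*exp(-5*t), -t*exp(-5*t)]
  [-t^2*exp(-5*t)/2 - 2*t*exp(-5*t), -t^2*exp(-5*t)/2 - 2*t*exp(-5*t) + exp(-5*t), t*exp(-5*t)]
  [-t*exp(-5*t), -t*exp(-5*t), exp(-5*t)]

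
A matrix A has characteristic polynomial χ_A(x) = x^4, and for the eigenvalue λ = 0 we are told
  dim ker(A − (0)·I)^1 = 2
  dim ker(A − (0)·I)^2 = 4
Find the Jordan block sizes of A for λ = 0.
Block sizes for λ = 0: [2, 2]

From the dimensions of kernels of powers, the number of Jordan blocks of size at least j is d_j − d_{j−1} where d_j = dim ker(N^j) (with d_0 = 0). Computing the differences gives [2, 2].
The number of blocks of size exactly k is (#blocks of size ≥ k) − (#blocks of size ≥ k + 1), so the partition is: 2 block(s) of size 2.
In nonincreasing order the block sizes are [2, 2].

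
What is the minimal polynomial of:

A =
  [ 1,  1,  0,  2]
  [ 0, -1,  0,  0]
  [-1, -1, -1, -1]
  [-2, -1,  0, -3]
x^2 + 2*x + 1

The characteristic polynomial is χ_A(x) = (x + 1)^4, so the eigenvalues are known. The minimal polynomial is
  m_A(x) = Π_λ (x − λ)^{k_λ}
where k_λ is the size of the *largest* Jordan block for λ (equivalently, the smallest k with (A − λI)^k v = 0 for every generalised eigenvector v of λ).

  λ = -1: largest Jordan block has size 2, contributing (x + 1)^2

So m_A(x) = (x + 1)^2 = x^2 + 2*x + 1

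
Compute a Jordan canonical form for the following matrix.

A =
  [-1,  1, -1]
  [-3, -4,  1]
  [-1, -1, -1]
J_3(-2)

The characteristic polynomial is
  det(x·I − A) = x^3 + 6*x^2 + 12*x + 8 = (x + 2)^3

Eigenvalues and multiplicities (the geometric multiplicity of λ is n − rank(A − λI), which equals the number of Jordan blocks for λ):
  λ = -2: algebraic multiplicity = 3, geometric multiplicity = 1

Determining the block sizes for each eigenvalue:
  λ = -2: one block (gm = 1), so the single block has size am = 3 → block sizes [3]

Assembling the blocks gives a Jordan form
J =
  [-2,  1,  0]
  [ 0, -2,  1]
  [ 0,  0, -2]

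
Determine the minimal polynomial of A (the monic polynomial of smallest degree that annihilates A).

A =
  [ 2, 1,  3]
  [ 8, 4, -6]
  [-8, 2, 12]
x^2 - 12*x + 36

The characteristic polynomial is χ_A(x) = (x - 6)^3, so the eigenvalues are known. The minimal polynomial is
  m_A(x) = Π_λ (x − λ)^{k_λ}
where k_λ is the size of the *largest* Jordan block for λ (equivalently, the smallest k with (A − λI)^k v = 0 for every generalised eigenvector v of λ).

  λ = 6: largest Jordan block has size 2, contributing (x − 6)^2

So m_A(x) = (x - 6)^2 = x^2 - 12*x + 36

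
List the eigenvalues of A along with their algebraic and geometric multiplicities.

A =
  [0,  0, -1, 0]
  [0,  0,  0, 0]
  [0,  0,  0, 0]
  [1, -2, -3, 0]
λ = 0: alg = 4, geom = 2

Step 1 — factor the characteristic polynomial to read off the algebraic multiplicities:
  χ_A(x) = x^4

Step 2 — compute geometric multiplicities via the rank-nullity identity g(λ) = n − rank(A − λI):
  rank(A − (0)·I) = 2, so dim ker(A − (0)·I) = n − 2 = 2

Summary:
  λ = 0: algebraic multiplicity = 4, geometric multiplicity = 2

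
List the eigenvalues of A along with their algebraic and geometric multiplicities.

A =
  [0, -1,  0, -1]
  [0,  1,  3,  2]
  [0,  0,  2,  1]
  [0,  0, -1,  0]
λ = 0: alg = 1, geom = 1; λ = 1: alg = 3, geom = 1

Step 1 — factor the characteristic polynomial to read off the algebraic multiplicities:
  χ_A(x) = x*(x - 1)^3

Step 2 — compute geometric multiplicities via the rank-nullity identity g(λ) = n − rank(A − λI):
  rank(A − (0)·I) = 3, so dim ker(A − (0)·I) = n − 3 = 1
  rank(A − (1)·I) = 3, so dim ker(A − (1)·I) = n − 3 = 1

Summary:
  λ = 0: algebraic multiplicity = 1, geometric multiplicity = 1
  λ = 1: algebraic multiplicity = 3, geometric multiplicity = 1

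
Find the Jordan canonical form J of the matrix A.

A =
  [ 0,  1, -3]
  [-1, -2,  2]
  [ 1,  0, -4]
J_3(-2)

The characteristic polynomial is
  det(x·I − A) = x^3 + 6*x^2 + 12*x + 8 = (x + 2)^3

Eigenvalues and multiplicities (the geometric multiplicity of λ is n − rank(A − λI), which equals the number of Jordan blocks for λ):
  λ = -2: algebraic multiplicity = 3, geometric multiplicity = 1

Determining the block sizes for each eigenvalue:
  λ = -2: one block (gm = 1), so the single block has size am = 3 → block sizes [3]

Assembling the blocks gives a Jordan form
J =
  [-2,  1,  0]
  [ 0, -2,  1]
  [ 0,  0, -2]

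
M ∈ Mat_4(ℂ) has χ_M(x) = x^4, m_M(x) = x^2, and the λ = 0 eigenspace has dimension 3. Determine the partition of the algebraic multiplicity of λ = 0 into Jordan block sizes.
Block sizes for λ = 0: [2, 1, 1]

Step 1 — from the characteristic polynomial, algebraic multiplicity of λ = 0 is 4. From dim ker(M − (0)·I) = 3, there are exactly 3 Jordan blocks for λ = 0.
Step 2 — from the minimal polynomial, the factor (x − 0)^2 tells us the largest block for λ = 0 has size 2.
Step 3 — with total size 4, 3 blocks, and largest block 2, the block sizes (in nonincreasing order) are [2, 1, 1].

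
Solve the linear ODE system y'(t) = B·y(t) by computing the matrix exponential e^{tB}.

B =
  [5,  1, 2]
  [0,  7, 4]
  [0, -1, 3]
e^{tB} =
  [exp(5*t), t*exp(5*t), 2*t*exp(5*t)]
  [0, 2*t*exp(5*t) + exp(5*t), 4*t*exp(5*t)]
  [0, -t*exp(5*t), -2*t*exp(5*t) + exp(5*t)]

Strategy: write B = P · J · P⁻¹ where J is a Jordan canonical form, so e^{tB} = P · e^{tJ} · P⁻¹, and e^{tJ} can be computed block-by-block.

B has Jordan form
J =
  [5, 1, 0]
  [0, 5, 0]
  [0, 0, 5]
(up to reordering of blocks).

Per-block formulas:
  For a 1×1 block at λ = 5: exp(t · [5]) = [e^(5t)].
  For a 2×2 Jordan block J_2(5): exp(t · J_2(5)) = e^(5t)·(I + t·N), where N is the 2×2 nilpotent shift.

After assembling e^{tJ} and conjugating by P, we get:

e^{tB} =
  [exp(5*t), t*exp(5*t), 2*t*exp(5*t)]
  [0, 2*t*exp(5*t) + exp(5*t), 4*t*exp(5*t)]
  [0, -t*exp(5*t), -2*t*exp(5*t) + exp(5*t)]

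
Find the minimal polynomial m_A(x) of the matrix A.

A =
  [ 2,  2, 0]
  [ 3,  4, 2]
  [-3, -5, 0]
x^3 - 6*x^2 + 12*x - 8

The characteristic polynomial is χ_A(x) = (x - 2)^3, so the eigenvalues are known. The minimal polynomial is
  m_A(x) = Π_λ (x − λ)^{k_λ}
where k_λ is the size of the *largest* Jordan block for λ (equivalently, the smallest k with (A − λI)^k v = 0 for every generalised eigenvector v of λ).

  λ = 2: largest Jordan block has size 3, contributing (x − 2)^3

So m_A(x) = (x - 2)^3 = x^3 - 6*x^2 + 12*x - 8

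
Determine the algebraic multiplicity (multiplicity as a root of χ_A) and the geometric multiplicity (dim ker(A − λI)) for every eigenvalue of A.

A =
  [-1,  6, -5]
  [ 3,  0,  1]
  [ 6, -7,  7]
λ = 2: alg = 3, geom = 1

Step 1 — factor the characteristic polynomial to read off the algebraic multiplicities:
  χ_A(x) = (x - 2)^3

Step 2 — compute geometric multiplicities via the rank-nullity identity g(λ) = n − rank(A − λI):
  rank(A − (2)·I) = 2, so dim ker(A − (2)·I) = n − 2 = 1

Summary:
  λ = 2: algebraic multiplicity = 3, geometric multiplicity = 1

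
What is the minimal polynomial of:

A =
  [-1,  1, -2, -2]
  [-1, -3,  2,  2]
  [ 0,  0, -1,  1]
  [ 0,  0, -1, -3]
x^2 + 4*x + 4

The characteristic polynomial is χ_A(x) = (x + 2)^4, so the eigenvalues are known. The minimal polynomial is
  m_A(x) = Π_λ (x − λ)^{k_λ}
where k_λ is the size of the *largest* Jordan block for λ (equivalently, the smallest k with (A − λI)^k v = 0 for every generalised eigenvector v of λ).

  λ = -2: largest Jordan block has size 2, contributing (x + 2)^2

So m_A(x) = (x + 2)^2 = x^2 + 4*x + 4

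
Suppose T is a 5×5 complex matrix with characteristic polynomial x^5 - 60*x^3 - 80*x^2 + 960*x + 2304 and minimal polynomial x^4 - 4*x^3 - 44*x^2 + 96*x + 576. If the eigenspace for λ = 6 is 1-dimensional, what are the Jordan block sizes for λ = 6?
Block sizes for λ = 6: [2]

Step 1 — from the characteristic polynomial, algebraic multiplicity of λ = 6 is 2. From dim ker(T − (6)·I) = 1, there are exactly 1 Jordan blocks for λ = 6.
Step 2 — from the minimal polynomial, the factor (x − 6)^2 tells us the largest block for λ = 6 has size 2.
Step 3 — with total size 2, 1 blocks, and largest block 2, the block sizes (in nonincreasing order) are [2].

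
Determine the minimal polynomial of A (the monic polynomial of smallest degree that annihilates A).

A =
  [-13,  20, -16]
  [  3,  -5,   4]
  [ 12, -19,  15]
x^3 + 3*x^2 + 3*x + 1

The characteristic polynomial is χ_A(x) = (x + 1)^3, so the eigenvalues are known. The minimal polynomial is
  m_A(x) = Π_λ (x − λ)^{k_λ}
where k_λ is the size of the *largest* Jordan block for λ (equivalently, the smallest k with (A − λI)^k v = 0 for every generalised eigenvector v of λ).

  λ = -1: largest Jordan block has size 3, contributing (x + 1)^3

So m_A(x) = (x + 1)^3 = x^3 + 3*x^2 + 3*x + 1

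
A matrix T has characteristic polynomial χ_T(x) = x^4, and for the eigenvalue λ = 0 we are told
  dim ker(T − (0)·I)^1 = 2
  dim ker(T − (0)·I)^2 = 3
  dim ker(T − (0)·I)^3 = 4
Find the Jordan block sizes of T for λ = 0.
Block sizes for λ = 0: [3, 1]

From the dimensions of kernels of powers, the number of Jordan blocks of size at least j is d_j − d_{j−1} where d_j = dim ker(N^j) (with d_0 = 0). Computing the differences gives [2, 1, 1].
The number of blocks of size exactly k is (#blocks of size ≥ k) − (#blocks of size ≥ k + 1), so the partition is: 1 block(s) of size 1, 1 block(s) of size 3.
In nonincreasing order the block sizes are [3, 1].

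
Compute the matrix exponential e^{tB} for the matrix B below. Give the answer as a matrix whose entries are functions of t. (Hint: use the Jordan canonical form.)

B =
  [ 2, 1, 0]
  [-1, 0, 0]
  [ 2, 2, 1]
e^{tB} =
  [t*exp(t) + exp(t), t*exp(t), 0]
  [-t*exp(t), -t*exp(t) + exp(t), 0]
  [2*t*exp(t), 2*t*exp(t), exp(t)]

Strategy: write B = P · J · P⁻¹ where J is a Jordan canonical form, so e^{tB} = P · e^{tJ} · P⁻¹, and e^{tJ} can be computed block-by-block.

B has Jordan form
J =
  [1, 1, 0]
  [0, 1, 0]
  [0, 0, 1]
(up to reordering of blocks).

Per-block formulas:
  For a 2×2 Jordan block J_2(1): exp(t · J_2(1)) = e^(1t)·(I + t·N), where N is the 2×2 nilpotent shift.
  For a 1×1 block at λ = 1: exp(t · [1]) = [e^(1t)].

After assembling e^{tJ} and conjugating by P, we get:

e^{tB} =
  [t*exp(t) + exp(t), t*exp(t), 0]
  [-t*exp(t), -t*exp(t) + exp(t), 0]
  [2*t*exp(t), 2*t*exp(t), exp(t)]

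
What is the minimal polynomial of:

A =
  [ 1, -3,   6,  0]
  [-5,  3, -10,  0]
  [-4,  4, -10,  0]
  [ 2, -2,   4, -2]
x^2 + 4*x + 4

The characteristic polynomial is χ_A(x) = (x + 2)^4, so the eigenvalues are known. The minimal polynomial is
  m_A(x) = Π_λ (x − λ)^{k_λ}
where k_λ is the size of the *largest* Jordan block for λ (equivalently, the smallest k with (A − λI)^k v = 0 for every generalised eigenvector v of λ).

  λ = -2: largest Jordan block has size 2, contributing (x + 2)^2

So m_A(x) = (x + 2)^2 = x^2 + 4*x + 4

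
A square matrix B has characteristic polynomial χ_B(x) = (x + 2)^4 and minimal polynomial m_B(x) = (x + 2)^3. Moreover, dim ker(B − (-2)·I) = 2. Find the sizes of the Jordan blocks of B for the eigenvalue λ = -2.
Block sizes for λ = -2: [3, 1]

Step 1 — from the characteristic polynomial, algebraic multiplicity of λ = -2 is 4. From dim ker(B − (-2)·I) = 2, there are exactly 2 Jordan blocks for λ = -2.
Step 2 — from the minimal polynomial, the factor (x + 2)^3 tells us the largest block for λ = -2 has size 3.
Step 3 — with total size 4, 2 blocks, and largest block 3, the block sizes (in nonincreasing order) are [3, 1].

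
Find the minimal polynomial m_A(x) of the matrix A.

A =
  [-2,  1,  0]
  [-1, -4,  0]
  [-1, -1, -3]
x^2 + 6*x + 9

The characteristic polynomial is χ_A(x) = (x + 3)^3, so the eigenvalues are known. The minimal polynomial is
  m_A(x) = Π_λ (x − λ)^{k_λ}
where k_λ is the size of the *largest* Jordan block for λ (equivalently, the smallest k with (A − λI)^k v = 0 for every generalised eigenvector v of λ).

  λ = -3: largest Jordan block has size 2, contributing (x + 3)^2

So m_A(x) = (x + 3)^2 = x^2 + 6*x + 9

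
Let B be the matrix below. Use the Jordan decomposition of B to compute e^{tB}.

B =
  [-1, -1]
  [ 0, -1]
e^{tB} =
  [exp(-t), -t*exp(-t)]
  [0, exp(-t)]

Strategy: write B = P · J · P⁻¹ where J is a Jordan canonical form, so e^{tB} = P · e^{tJ} · P⁻¹, and e^{tJ} can be computed block-by-block.

B has Jordan form
J =
  [-1,  1]
  [ 0, -1]
(up to reordering of blocks).

Per-block formulas:
  For a 2×2 Jordan block J_2(-1): exp(t · J_2(-1)) = e^(-1t)·(I + t·N), where N is the 2×2 nilpotent shift.

After assembling e^{tJ} and conjugating by P, we get:

e^{tB} =
  [exp(-t), -t*exp(-t)]
  [0, exp(-t)]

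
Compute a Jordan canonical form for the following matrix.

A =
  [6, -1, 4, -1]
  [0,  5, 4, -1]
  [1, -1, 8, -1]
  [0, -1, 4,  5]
J_3(6) ⊕ J_1(6)

The characteristic polynomial is
  det(x·I − A) = x^4 - 24*x^3 + 216*x^2 - 864*x + 1296 = (x - 6)^4

Eigenvalues and multiplicities (the geometric multiplicity of λ is n − rank(A − λI), which equals the number of Jordan blocks for λ):
  λ = 6: algebraic multiplicity = 4, geometric multiplicity = 2

Determining the block sizes for each eigenvalue:
  λ = 6: with am = 4 and gm = 2, the partition is not yet determined (e.g. several partitions of 4 into 2 parts exist). Let N = A − (6)·I. Computing rank(N^1) = 2, rank(N^2) = 1, rank(N^3) = 0; the number of blocks of size ≥ j is rank(N^{j−1}) − rank(N^j), giving [2, 1, 1]. So we have 1 block(s) of size 3, 1 block(s) of size 1 → block sizes [3, 1]

Assembling the blocks gives a Jordan form
J =
  [6, 1, 0, 0]
  [0, 6, 1, 0]
  [0, 0, 6, 0]
  [0, 0, 0, 6]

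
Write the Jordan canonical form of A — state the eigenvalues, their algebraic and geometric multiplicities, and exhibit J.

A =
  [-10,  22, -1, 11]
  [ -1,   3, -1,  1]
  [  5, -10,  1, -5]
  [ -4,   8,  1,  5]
J_1(-4) ⊕ J_2(1) ⊕ J_1(1)

The characteristic polynomial is
  det(x·I − A) = x^4 + x^3 - 9*x^2 + 11*x - 4 = (x - 1)^3*(x + 4)

Eigenvalues and multiplicities (the geometric multiplicity of λ is n − rank(A − λI), which equals the number of Jordan blocks for λ):
  λ = -4: algebraic multiplicity = 1, geometric multiplicity = 1
  λ = 1: algebraic multiplicity = 3, geometric multiplicity = 2

Determining the block sizes for each eigenvalue:
  λ = -4: one block (gm = 1), so the single block has size am = 1 → block sizes [1]
  λ = 1: 2 blocks summing to 3 forces exactly one block of size 2 and the rest size 1 → block sizes [2, 1]

Assembling the blocks gives a Jordan form
J =
  [-4, 0, 0, 0]
  [ 0, 1, 1, 0]
  [ 0, 0, 1, 0]
  [ 0, 0, 0, 1]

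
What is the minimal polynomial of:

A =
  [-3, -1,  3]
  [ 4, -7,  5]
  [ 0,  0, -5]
x^3 + 15*x^2 + 75*x + 125

The characteristic polynomial is χ_A(x) = (x + 5)^3, so the eigenvalues are known. The minimal polynomial is
  m_A(x) = Π_λ (x − λ)^{k_λ}
where k_λ is the size of the *largest* Jordan block for λ (equivalently, the smallest k with (A − λI)^k v = 0 for every generalised eigenvector v of λ).

  λ = -5: largest Jordan block has size 3, contributing (x + 5)^3

So m_A(x) = (x + 5)^3 = x^3 + 15*x^2 + 75*x + 125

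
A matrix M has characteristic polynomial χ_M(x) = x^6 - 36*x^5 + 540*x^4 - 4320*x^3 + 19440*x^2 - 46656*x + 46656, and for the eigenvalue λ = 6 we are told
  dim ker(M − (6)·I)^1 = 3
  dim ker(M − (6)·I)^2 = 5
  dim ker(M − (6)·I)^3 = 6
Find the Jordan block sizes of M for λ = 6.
Block sizes for λ = 6: [3, 2, 1]

From the dimensions of kernels of powers, the number of Jordan blocks of size at least j is d_j − d_{j−1} where d_j = dim ker(N^j) (with d_0 = 0). Computing the differences gives [3, 2, 1].
The number of blocks of size exactly k is (#blocks of size ≥ k) − (#blocks of size ≥ k + 1), so the partition is: 1 block(s) of size 1, 1 block(s) of size 2, 1 block(s) of size 3.
In nonincreasing order the block sizes are [3, 2, 1].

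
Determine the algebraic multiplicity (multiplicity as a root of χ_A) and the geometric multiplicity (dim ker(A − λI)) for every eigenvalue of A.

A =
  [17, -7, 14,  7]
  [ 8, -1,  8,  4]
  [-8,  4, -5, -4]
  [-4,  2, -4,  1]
λ = 3: alg = 4, geom = 3

Step 1 — factor the characteristic polynomial to read off the algebraic multiplicities:
  χ_A(x) = (x - 3)^4

Step 2 — compute geometric multiplicities via the rank-nullity identity g(λ) = n − rank(A − λI):
  rank(A − (3)·I) = 1, so dim ker(A − (3)·I) = n − 1 = 3

Summary:
  λ = 3: algebraic multiplicity = 4, geometric multiplicity = 3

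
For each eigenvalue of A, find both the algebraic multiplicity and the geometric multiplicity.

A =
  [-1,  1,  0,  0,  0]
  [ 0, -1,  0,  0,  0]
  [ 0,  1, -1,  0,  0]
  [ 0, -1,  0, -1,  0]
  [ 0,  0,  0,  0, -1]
λ = -1: alg = 5, geom = 4

Step 1 — factor the characteristic polynomial to read off the algebraic multiplicities:
  χ_A(x) = (x + 1)^5

Step 2 — compute geometric multiplicities via the rank-nullity identity g(λ) = n − rank(A − λI):
  rank(A − (-1)·I) = 1, so dim ker(A − (-1)·I) = n − 1 = 4

Summary:
  λ = -1: algebraic multiplicity = 5, geometric multiplicity = 4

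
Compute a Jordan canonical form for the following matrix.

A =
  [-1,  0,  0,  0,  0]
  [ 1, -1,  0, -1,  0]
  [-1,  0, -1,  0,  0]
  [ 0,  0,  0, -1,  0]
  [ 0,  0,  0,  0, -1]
J_2(-1) ⊕ J_2(-1) ⊕ J_1(-1)

The characteristic polynomial is
  det(x·I − A) = x^5 + 5*x^4 + 10*x^3 + 10*x^2 + 5*x + 1 = (x + 1)^5

Eigenvalues and multiplicities (the geometric multiplicity of λ is n − rank(A − λI), which equals the number of Jordan blocks for λ):
  λ = -1: algebraic multiplicity = 5, geometric multiplicity = 3

Determining the block sizes for each eigenvalue:
  λ = -1: with am = 5 and gm = 3, the partition is not yet determined (e.g. several partitions of 5 into 3 parts exist). Let N = A − (-1)·I. Computing rank(N^1) = 2, rank(N^2) = 0; the number of blocks of size ≥ j is rank(N^{j−1}) − rank(N^j), giving [3, 2]. So we have 2 block(s) of size 2, 1 block(s) of size 1 → block sizes [2, 2, 1]

Assembling the blocks gives a Jordan form
J =
  [-1,  1,  0,  0,  0]
  [ 0, -1,  0,  0,  0]
  [ 0,  0, -1,  1,  0]
  [ 0,  0,  0, -1,  0]
  [ 0,  0,  0,  0, -1]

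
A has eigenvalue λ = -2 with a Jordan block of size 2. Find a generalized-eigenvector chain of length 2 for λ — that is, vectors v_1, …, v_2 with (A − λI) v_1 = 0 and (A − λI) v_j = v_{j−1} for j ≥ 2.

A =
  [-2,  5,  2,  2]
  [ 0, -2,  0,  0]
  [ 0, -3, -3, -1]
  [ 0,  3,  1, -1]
A Jordan chain for λ = -2 of length 2:
v_1 = (5, 0, -3, 3)ᵀ
v_2 = (0, 1, 0, 0)ᵀ

Let N = A − (-2)·I. We want v_2 with N^2 v_2 = 0 but N^1 v_2 ≠ 0; then v_{j-1} := N · v_j for j = 2, …, 2.

Pick v_2 = (0, 1, 0, 0)ᵀ.
Then v_1 = N · v_2 = (5, 0, -3, 3)ᵀ.

Sanity check: (A − (-2)·I) v_1 = (0, 0, 0, 0)ᵀ = 0. ✓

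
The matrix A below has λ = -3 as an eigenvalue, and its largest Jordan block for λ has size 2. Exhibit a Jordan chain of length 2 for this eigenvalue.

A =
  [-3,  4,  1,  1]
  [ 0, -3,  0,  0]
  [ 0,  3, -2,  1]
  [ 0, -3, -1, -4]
A Jordan chain for λ = -3 of length 2:
v_1 = (4, 0, 3, -3)ᵀ
v_2 = (0, 1, 0, 0)ᵀ

Let N = A − (-3)·I. We want v_2 with N^2 v_2 = 0 but N^1 v_2 ≠ 0; then v_{j-1} := N · v_j for j = 2, …, 2.

Pick v_2 = (0, 1, 0, 0)ᵀ.
Then v_1 = N · v_2 = (4, 0, 3, -3)ᵀ.

Sanity check: (A − (-3)·I) v_1 = (0, 0, 0, 0)ᵀ = 0. ✓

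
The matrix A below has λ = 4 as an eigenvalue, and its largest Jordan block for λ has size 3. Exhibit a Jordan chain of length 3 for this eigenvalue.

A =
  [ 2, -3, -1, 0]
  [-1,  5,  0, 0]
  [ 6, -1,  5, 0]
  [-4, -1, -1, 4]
A Jordan chain for λ = 4 of length 3:
v_1 = (1, 1, -5, 3)ᵀ
v_2 = (-2, -1, 6, -4)ᵀ
v_3 = (1, 0, 0, 0)ᵀ

Let N = A − (4)·I. We want v_3 with N^3 v_3 = 0 but N^2 v_3 ≠ 0; then v_{j-1} := N · v_j for j = 3, …, 2.

Pick v_3 = (1, 0, 0, 0)ᵀ.
Then v_2 = N · v_3 = (-2, -1, 6, -4)ᵀ.
Then v_1 = N · v_2 = (1, 1, -5, 3)ᵀ.

Sanity check: (A − (4)·I) v_1 = (0, 0, 0, 0)ᵀ = 0. ✓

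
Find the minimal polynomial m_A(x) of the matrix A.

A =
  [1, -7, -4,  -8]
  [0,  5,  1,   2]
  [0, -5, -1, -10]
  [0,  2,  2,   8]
x^3 - 9*x^2 + 24*x - 16

The characteristic polynomial is χ_A(x) = (x - 4)^3*(x - 1), so the eigenvalues are known. The minimal polynomial is
  m_A(x) = Π_λ (x − λ)^{k_λ}
where k_λ is the size of the *largest* Jordan block for λ (equivalently, the smallest k with (A − λI)^k v = 0 for every generalised eigenvector v of λ).

  λ = 1: largest Jordan block has size 1, contributing (x − 1)
  λ = 4: largest Jordan block has size 2, contributing (x − 4)^2

So m_A(x) = (x - 4)^2*(x - 1) = x^3 - 9*x^2 + 24*x - 16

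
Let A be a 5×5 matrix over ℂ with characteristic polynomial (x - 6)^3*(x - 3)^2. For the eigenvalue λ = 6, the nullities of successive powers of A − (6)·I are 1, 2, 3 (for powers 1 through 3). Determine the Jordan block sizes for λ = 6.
Block sizes for λ = 6: [3]

From the dimensions of kernels of powers, the number of Jordan blocks of size at least j is d_j − d_{j−1} where d_j = dim ker(N^j) (with d_0 = 0). Computing the differences gives [1, 1, 1].
The number of blocks of size exactly k is (#blocks of size ≥ k) − (#blocks of size ≥ k + 1), so the partition is: 1 block(s) of size 3.
In nonincreasing order the block sizes are [3].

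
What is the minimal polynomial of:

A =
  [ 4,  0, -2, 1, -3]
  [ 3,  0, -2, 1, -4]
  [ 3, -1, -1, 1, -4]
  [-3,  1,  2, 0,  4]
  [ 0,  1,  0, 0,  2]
x^3 - 3*x^2 + 3*x - 1

The characteristic polynomial is χ_A(x) = (x - 1)^5, so the eigenvalues are known. The minimal polynomial is
  m_A(x) = Π_λ (x − λ)^{k_λ}
where k_λ is the size of the *largest* Jordan block for λ (equivalently, the smallest k with (A − λI)^k v = 0 for every generalised eigenvector v of λ).

  λ = 1: largest Jordan block has size 3, contributing (x − 1)^3

So m_A(x) = (x - 1)^3 = x^3 - 3*x^2 + 3*x - 1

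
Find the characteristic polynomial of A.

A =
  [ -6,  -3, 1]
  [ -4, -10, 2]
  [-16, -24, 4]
x^3 + 12*x^2 + 48*x + 64

Expanding det(x·I − A) (e.g. by cofactor expansion or by noting that A is similar to its Jordan form J, which has the same characteristic polynomial as A) gives
  χ_A(x) = x^3 + 12*x^2 + 48*x + 64
which factors as (x + 4)^3. The eigenvalues (with algebraic multiplicities) are λ = -4 with multiplicity 3.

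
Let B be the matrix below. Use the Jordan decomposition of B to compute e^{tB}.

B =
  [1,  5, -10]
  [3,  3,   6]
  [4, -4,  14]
e^{tB} =
  [-5*t*exp(6*t) + exp(6*t), 5*t*exp(6*t), -10*t*exp(6*t)]
  [3*t*exp(6*t), -3*t*exp(6*t) + exp(6*t), 6*t*exp(6*t)]
  [4*t*exp(6*t), -4*t*exp(6*t), 8*t*exp(6*t) + exp(6*t)]

Strategy: write B = P · J · P⁻¹ where J is a Jordan canonical form, so e^{tB} = P · e^{tJ} · P⁻¹, and e^{tJ} can be computed block-by-block.

B has Jordan form
J =
  [6, 1, 0]
  [0, 6, 0]
  [0, 0, 6]
(up to reordering of blocks).

Per-block formulas:
  For a 2×2 Jordan block J_2(6): exp(t · J_2(6)) = e^(6t)·(I + t·N), where N is the 2×2 nilpotent shift.
  For a 1×1 block at λ = 6: exp(t · [6]) = [e^(6t)].

After assembling e^{tJ} and conjugating by P, we get:

e^{tB} =
  [-5*t*exp(6*t) + exp(6*t), 5*t*exp(6*t), -10*t*exp(6*t)]
  [3*t*exp(6*t), -3*t*exp(6*t) + exp(6*t), 6*t*exp(6*t)]
  [4*t*exp(6*t), -4*t*exp(6*t), 8*t*exp(6*t) + exp(6*t)]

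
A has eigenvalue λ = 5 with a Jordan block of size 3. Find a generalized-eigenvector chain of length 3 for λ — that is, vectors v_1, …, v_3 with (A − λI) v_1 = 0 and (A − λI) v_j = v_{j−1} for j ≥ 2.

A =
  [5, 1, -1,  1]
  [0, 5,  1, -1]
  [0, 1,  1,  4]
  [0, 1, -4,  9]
A Jordan chain for λ = 5 of length 3:
v_1 = (1, 0, 1, 1)ᵀ
v_2 = (-1, 1, -4, -4)ᵀ
v_3 = (0, 0, 1, 0)ᵀ

Let N = A − (5)·I. We want v_3 with N^3 v_3 = 0 but N^2 v_3 ≠ 0; then v_{j-1} := N · v_j for j = 3, …, 2.

Pick v_3 = (0, 0, 1, 0)ᵀ.
Then v_2 = N · v_3 = (-1, 1, -4, -4)ᵀ.
Then v_1 = N · v_2 = (1, 0, 1, 1)ᵀ.

Sanity check: (A − (5)·I) v_1 = (0, 0, 0, 0)ᵀ = 0. ✓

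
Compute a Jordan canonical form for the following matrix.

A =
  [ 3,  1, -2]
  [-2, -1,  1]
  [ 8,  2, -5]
J_3(-1)

The characteristic polynomial is
  det(x·I − A) = x^3 + 3*x^2 + 3*x + 1 = (x + 1)^3

Eigenvalues and multiplicities (the geometric multiplicity of λ is n − rank(A − λI), which equals the number of Jordan blocks for λ):
  λ = -1: algebraic multiplicity = 3, geometric multiplicity = 1

Determining the block sizes for each eigenvalue:
  λ = -1: one block (gm = 1), so the single block has size am = 3 → block sizes [3]

Assembling the blocks gives a Jordan form
J =
  [-1,  1,  0]
  [ 0, -1,  1]
  [ 0,  0, -1]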